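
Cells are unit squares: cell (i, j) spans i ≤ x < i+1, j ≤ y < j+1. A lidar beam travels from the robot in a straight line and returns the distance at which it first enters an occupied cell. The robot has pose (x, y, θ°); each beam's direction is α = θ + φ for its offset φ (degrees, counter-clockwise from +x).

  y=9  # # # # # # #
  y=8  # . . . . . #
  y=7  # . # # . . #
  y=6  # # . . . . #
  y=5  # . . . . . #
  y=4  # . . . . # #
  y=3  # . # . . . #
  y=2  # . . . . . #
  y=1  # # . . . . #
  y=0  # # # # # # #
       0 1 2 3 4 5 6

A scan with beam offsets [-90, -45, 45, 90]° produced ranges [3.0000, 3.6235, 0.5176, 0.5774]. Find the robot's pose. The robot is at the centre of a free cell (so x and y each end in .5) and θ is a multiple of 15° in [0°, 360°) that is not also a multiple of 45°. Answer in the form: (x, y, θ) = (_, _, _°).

The pose lattice has 34·16 = 544 candidates. Test each by forward raycasting.
  (4.5, 4.5, 120°): beam 1 = 0.5774 ≠ 3.0000 ✗
  (4.5, 4.5, 30°): beam 2 = 0.5176 ≠ 3.6235 ✗
  (2.5, 2.5, 30°): beam 1 = 1.7321 ≠ 3.0000 ✗
  …
  (2.5, 6.5, 60°): r_1=3.0000, r_2=3.6235, r_3=0.5176, r_4=0.5774 — all match ✓
Unique over the lattice → pose = (2.5, 6.5, 60°).

(x, y, θ) = (2.5, 6.5, 60°)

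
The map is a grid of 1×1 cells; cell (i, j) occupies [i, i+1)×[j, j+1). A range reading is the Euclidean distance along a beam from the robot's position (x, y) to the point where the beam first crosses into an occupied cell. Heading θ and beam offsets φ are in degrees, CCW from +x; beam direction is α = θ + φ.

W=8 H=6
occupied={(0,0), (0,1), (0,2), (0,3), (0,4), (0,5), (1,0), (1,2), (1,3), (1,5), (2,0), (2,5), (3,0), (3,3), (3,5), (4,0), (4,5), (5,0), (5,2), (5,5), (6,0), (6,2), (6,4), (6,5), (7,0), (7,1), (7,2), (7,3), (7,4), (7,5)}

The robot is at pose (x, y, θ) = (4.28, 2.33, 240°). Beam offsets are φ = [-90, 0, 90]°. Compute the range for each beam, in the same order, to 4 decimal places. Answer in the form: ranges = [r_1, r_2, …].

ranges = [1.3400, 1.5358, 2.6600]

beam 1: φ=-90°, α=150°
  dir = (cos 150°, sin 150°) = (-0.8660, 0.5000); from cell (4,2)
  next x-line at t=0.3233, next y-line at t=1.3400; Δt_x=1.1547, Δt_y=2.0000
    x: enter (3,2) at t=0.3233
    y: enter (3,3) at t=1.3400 ← occupied
  → r_1 = 1.3400
beam 2: φ=0°, α=240°
  dir = (cos 240°, sin 240°) = (-0.5000, -0.8660); from cell (4,2)
  next x-line at t=0.5600, next y-line at t=0.3811; Δt_x=2.0000, Δt_y=1.1547
    y: enter (4,1) at t=0.3811
    x: enter (3,1) at t=0.5600
    y: enter (3,0) at t=1.5358 ← occupied
  → r_2 = 1.5358
beam 3: φ=90°, α=330°
  dir = (cos 330°, sin 330°) = (0.8660, -0.5000); from cell (4,2)
  next x-line at t=0.8314, next y-line at t=0.6600; Δt_x=1.1547, Δt_y=2.0000
    y: enter (4,1) at t=0.6600
    x: enter (5,1) at t=0.8314
    x: enter (6,1) at t=1.9861
    y: enter (6,0) at t=2.6600 ← occupied
  → r_3 = 2.6600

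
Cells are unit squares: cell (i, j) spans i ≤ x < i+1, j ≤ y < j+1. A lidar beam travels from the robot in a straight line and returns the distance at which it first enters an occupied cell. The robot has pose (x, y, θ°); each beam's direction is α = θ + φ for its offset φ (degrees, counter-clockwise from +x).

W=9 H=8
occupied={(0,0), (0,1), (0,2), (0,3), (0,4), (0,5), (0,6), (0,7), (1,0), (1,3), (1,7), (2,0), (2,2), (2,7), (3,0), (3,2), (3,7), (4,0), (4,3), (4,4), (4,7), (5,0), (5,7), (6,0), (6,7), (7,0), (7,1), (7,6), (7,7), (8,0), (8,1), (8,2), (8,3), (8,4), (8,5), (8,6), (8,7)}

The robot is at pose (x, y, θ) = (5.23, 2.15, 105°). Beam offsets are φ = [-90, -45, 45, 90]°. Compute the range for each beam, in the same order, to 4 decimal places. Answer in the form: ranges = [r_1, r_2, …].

beam 1: φ=-90°, α=15°
  cosα=0.9659 sinα=0.2588 | (5,2) | tMaxX 0.7972 tMaxY 3.2841 | tΔX 1.0353 tΔY 3.8637
    t=0.7972 [x] (6,2)
    t=1.8324 [x] (7,2)
    t=2.8677 [x] (8,2) — stop
  → r_1 = 2.8677
beam 2: φ=-45°, α=60°
  cosα=0.5000 sinα=0.8660 | (5,2) | tMaxX 1.5400 tMaxY 0.9815 | tΔX 2.0000 tΔY 1.1547
    t=0.9815 [y] (5,3)
    t=1.5400 [x] (6,3)
    t=2.1362 [y] (6,4)
    t=3.2909 [y] (6,5)
    t=3.5400 [x] (7,5)
    t=4.4456 [y] (7,6) — stop
  → r_2 = 4.4456
beam 3: φ=45°, α=150°
  cosα=-0.8660 sinα=0.5000 | (5,2) | tMaxX 0.2656 tMaxY 1.7000 | tΔX 1.1547 tΔY 2.0000
    t=0.2656 [x] (4,2)
    t=1.4203 [x] (3,2) — stop
  → r_3 = 1.4203
beam 4: φ=90°, α=195°
  cosα=-0.9659 sinα=-0.2588 | (5,2) | tMaxX 0.2381 tMaxY 0.5796 | tΔX 1.0353 tΔY 3.8637
    t=0.2381 [x] (4,2)
    t=0.5796 [y] (4,1)
    t=1.2734 [x] (3,1)
    t=2.3087 [x] (2,1)
    t=3.3439 [x] (1,1)
    t=4.3792 [x] (0,1) — stop
  → r_4 = 4.3792

ranges = [2.8677, 4.4456, 1.4203, 4.3792]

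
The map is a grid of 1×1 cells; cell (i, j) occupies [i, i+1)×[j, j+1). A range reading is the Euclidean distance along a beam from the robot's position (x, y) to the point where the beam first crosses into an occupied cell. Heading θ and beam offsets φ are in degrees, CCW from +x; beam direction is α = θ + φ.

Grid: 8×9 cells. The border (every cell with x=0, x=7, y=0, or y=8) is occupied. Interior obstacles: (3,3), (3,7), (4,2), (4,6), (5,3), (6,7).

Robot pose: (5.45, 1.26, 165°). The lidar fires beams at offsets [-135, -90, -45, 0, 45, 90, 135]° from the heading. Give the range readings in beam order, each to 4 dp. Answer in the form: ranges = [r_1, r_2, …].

beam 1: φ=-135°, α=30°
  dir = (cos 30°, sin 30°) = (0.8660, 0.5000); from cell (5,1)
  next x-line at t=0.6351, next y-line at t=1.4800; Δt_x=1.1547, Δt_y=2.0000
    x: enter (6,1) at t=0.6351
    y: enter (6,2) at t=1.4800
    x: enter (7,2) at t=1.7898 ← occupied
  → r_1 = 1.7898
beam 2: φ=-90°, α=75°
  dir = (cos 75°, sin 75°) = (0.2588, 0.9659); from cell (5,1)
  next x-line at t=2.1250, next y-line at t=0.7661; Δt_x=3.8637, Δt_y=1.0353
    y: enter (5,2) at t=0.7661
    y: enter (5,3) at t=1.8014 ← occupied
  → r_2 = 1.8014
beam 3: φ=-45°, α=120°
  dir = (cos 120°, sin 120°) = (-0.5000, 0.8660); from cell (5,1)
  next x-line at t=0.9000, next y-line at t=0.8545; Δt_x=2.0000, Δt_y=1.1547
    y: enter (5,2) at t=0.8545
    x: enter (4,2) at t=0.9000 ← occupied
  → r_3 = 0.9000
beam 4: φ=0°, α=165°
  dir = (cos 165°, sin 165°) = (-0.9659, 0.2588); from cell (5,1)
  next x-line at t=0.4659, next y-line at t=2.8591; Δt_x=1.0353, Δt_y=3.8637
    x: enter (4,1) at t=0.4659
    x: enter (3,1) at t=1.5012
    x: enter (2,1) at t=2.5364
    y: enter (2,2) at t=2.8591
    x: enter (1,2) at t=3.5717
    x: enter (0,2) at t=4.6070 ← occupied
  → r_4 = 4.6070
beam 5: φ=45°, α=210°
  dir = (cos 210°, sin 210°) = (-0.8660, -0.5000); from cell (5,1)
  next x-line at t=0.5196, next y-line at t=0.5200; Δt_x=1.1547, Δt_y=2.0000
    x: enter (4,1) at t=0.5196
    y: enter (4,0) at t=0.5200 ← occupied
  → r_5 = 0.5200
beam 6: φ=90°, α=255°
  dir = (cos 255°, sin 255°) = (-0.2588, -0.9659); from cell (5,1)
  next x-line at t=1.7387, next y-line at t=0.2692; Δt_x=3.8637, Δt_y=1.0353
    y: enter (5,0) at t=0.2692 ← occupied
  → r_6 = 0.2692
beam 7: φ=135°, α=300°
  dir = (cos 300°, sin 300°) = (0.5000, -0.8660); from cell (5,1)
  next x-line at t=1.1000, next y-line at t=0.3002; Δt_x=2.0000, Δt_y=1.1547
    y: enter (5,0) at t=0.3002 ← occupied
  → r_7 = 0.3002

ranges = [1.7898, 1.8014, 0.9000, 4.6070, 0.5200, 0.2692, 0.3002]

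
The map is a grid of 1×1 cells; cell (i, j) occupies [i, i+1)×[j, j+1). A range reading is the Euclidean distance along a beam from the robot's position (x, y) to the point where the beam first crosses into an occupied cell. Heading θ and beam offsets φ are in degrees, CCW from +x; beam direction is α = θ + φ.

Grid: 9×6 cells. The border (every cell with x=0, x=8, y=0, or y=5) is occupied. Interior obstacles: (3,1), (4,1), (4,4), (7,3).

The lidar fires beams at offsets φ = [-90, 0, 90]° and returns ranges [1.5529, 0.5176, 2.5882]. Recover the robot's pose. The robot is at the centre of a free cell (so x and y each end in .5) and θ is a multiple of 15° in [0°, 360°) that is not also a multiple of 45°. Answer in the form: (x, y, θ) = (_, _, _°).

(x, y, θ) = (1.5, 3.5, 195°)

Candidates: 24 free-cell centres × 16 headings = 384 poses. Raycast each; keep the one whose scan matches to 4 dp.
  (6.5, 1.5, 285°): beam 3 = 1.5529 ≠ 2.5882 ✗
  (5.5, 4.5, 120°): beam 1 = 1.0000 ≠ 1.5529 ✗
  (2.5, 1.5, 75°): beam 1 = 0.5176 ≠ 1.5529 ✗
  …
  (1.5, 3.5, 195°): r_1=1.5529, r_2=0.5176, r_3=2.5882 — all match ✓
Unique over the lattice → pose = (1.5, 3.5, 195°).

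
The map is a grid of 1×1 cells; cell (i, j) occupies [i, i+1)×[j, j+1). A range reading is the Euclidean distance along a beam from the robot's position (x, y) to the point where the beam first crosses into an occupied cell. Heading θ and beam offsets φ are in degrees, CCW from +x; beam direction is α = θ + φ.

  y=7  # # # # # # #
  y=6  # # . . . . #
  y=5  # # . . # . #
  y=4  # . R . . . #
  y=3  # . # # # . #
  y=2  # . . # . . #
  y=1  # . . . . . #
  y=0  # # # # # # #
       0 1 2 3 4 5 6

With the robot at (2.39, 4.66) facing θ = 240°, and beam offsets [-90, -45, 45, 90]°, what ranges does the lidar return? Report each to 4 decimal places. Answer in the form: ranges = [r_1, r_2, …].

beam 1: φ=-90°, α=150°
  direction (-0.8660, 0.5000); cell (2,4); t to first gridline: x 0.4503, y 0.6800 (then +1.1547 / +2.0000)
    (1,4) via x @ 0.4503
    (1,5) via y @ 0.6800  # hit
  → r_1 = 0.6800
beam 2: φ=-45°, α=195°
  direction (-0.9659, -0.2588); cell (2,4); t to first gridline: x 0.4038, y 2.5500 (then +1.0353 / +3.8637)
    (1,4) via x @ 0.4038
    (0,4) via x @ 1.4390  # hit
  → r_2 = 1.4390
beam 3: φ=45°, α=285°
  direction (0.2588, -0.9659); cell (2,4); t to first gridline: x 2.3569, y 0.6833 (then +3.8637 / +1.0353)
    (2,3) via y @ 0.6833  # hit
  → r_3 = 0.6833
beam 4: φ=90°, α=330°
  direction (0.8660, -0.5000); cell (2,4); t to first gridline: x 0.7044, y 1.3200 (then +1.1547 / +2.0000)
    (3,4) via x @ 0.7044
    (3,3) via y @ 1.3200  # hit
  → r_4 = 1.3200

ranges = [0.6800, 1.4390, 0.6833, 1.3200]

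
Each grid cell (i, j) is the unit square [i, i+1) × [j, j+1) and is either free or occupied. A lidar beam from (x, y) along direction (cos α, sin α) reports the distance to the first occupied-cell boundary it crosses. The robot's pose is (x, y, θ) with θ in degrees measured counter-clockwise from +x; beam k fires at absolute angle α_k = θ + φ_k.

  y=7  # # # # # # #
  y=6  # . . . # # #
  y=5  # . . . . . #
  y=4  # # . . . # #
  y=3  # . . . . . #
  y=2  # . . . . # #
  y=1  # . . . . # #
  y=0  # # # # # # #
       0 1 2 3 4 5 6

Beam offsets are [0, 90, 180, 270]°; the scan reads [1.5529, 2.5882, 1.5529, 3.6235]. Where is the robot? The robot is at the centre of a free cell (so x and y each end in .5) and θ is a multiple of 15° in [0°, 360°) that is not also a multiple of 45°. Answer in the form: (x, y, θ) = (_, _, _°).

The pose lattice has 24·16 = 384 candidates. Test each by forward raycasting.
  (2.5, 3.5, 75°): beam 1 = 3.6235 ≠ 1.5529 ✗
  (1.5, 1.5, 75°): beam 1 = 5.6940 ≠ 1.5529 ✗
  (4.5, 1.5, 240°): beam 1 = 0.5774 ≠ 1.5529 ✗
  (3.5, 2.5, 240°): beam 1 = 1.7321 ≠ 1.5529 ✗
  (3.5, 6.5, 240°): beam 1 = 5.0000 ≠ 1.5529 ✗
  …
  (3.5, 4.5, 15°): r_1=1.5529, r_2=2.5882, r_3=1.5529, r_4=3.6235 — all match ✓
Only this pose fits every beam.

(x, y, θ) = (3.5, 4.5, 15°)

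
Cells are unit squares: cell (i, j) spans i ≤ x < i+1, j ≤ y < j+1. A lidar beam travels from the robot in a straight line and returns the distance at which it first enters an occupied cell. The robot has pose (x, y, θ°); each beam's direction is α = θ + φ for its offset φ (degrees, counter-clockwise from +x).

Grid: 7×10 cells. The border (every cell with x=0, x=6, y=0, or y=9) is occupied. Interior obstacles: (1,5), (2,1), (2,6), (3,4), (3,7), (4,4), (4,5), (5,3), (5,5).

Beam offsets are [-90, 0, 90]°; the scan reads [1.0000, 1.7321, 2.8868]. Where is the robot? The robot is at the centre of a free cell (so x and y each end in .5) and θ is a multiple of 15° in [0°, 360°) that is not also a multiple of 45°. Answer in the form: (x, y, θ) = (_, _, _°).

The pose lattice has 31·16 = 496 candidates. Test each by forward raycasting.
  (1.5, 2.5, 330°): beam 2 = 1.0000 ≠ 1.7321 ✗
  (2.5, 3.5, 240°): beam 1 = 1.7321 ≠ 1.0000 ✗
  (1.5, 6.5, 75°): beam 1 = 0.5176 ≠ 1.0000 ✗
  (2.5, 7.5, 150°): beam 1 = 1.7321 ≠ 1.0000 ✗
  (3.5, 5.5, 120°): beam 1 = 0.5774 ≠ 1.0000 ✗
  …
  (2.5, 3.5, 150°): r_1=1.0000, r_2=1.7321, r_3=2.8868 — all match ✓
Unique over the lattice → pose = (2.5, 3.5, 150°).

(x, y, θ) = (2.5, 3.5, 150°)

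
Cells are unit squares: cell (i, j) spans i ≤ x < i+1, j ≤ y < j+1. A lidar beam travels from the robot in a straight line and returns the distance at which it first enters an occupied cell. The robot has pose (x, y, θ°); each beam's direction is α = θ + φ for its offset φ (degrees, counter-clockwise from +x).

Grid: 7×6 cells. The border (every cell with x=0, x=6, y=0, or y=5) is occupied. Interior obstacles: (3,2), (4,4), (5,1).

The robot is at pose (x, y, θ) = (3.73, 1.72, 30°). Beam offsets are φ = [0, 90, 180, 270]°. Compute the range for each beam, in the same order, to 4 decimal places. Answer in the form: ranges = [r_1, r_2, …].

beam 1: φ=0°, α=30°
  dir = (cos 30°, sin 30°) = (0.8660, 0.5000); from cell (3,1)
  next x-line at t=0.3118, next y-line at t=0.5600; Δt_x=1.1547, Δt_y=2.0000
    x: enter (4,1) at t=0.3118
    y: enter (4,2) at t=0.5600
    x: enter (5,2) at t=1.4665
    y: enter (5,3) at t=2.5600
    x: enter (6,3) at t=2.6212 ← occupied
  → r_1 = 2.6212
beam 2: φ=90°, α=120°
  dir = (cos 120°, sin 120°) = (-0.5000, 0.8660); from cell (3,1)
  next x-line at t=1.4600, next y-line at t=0.3233; Δt_x=2.0000, Δt_y=1.1547
    y: enter (3,2) at t=0.3233 ← occupied
  → r_2 = 0.3233
beam 3: φ=180°, α=210°
  dir = (cos 210°, sin 210°) = (-0.8660, -0.5000); from cell (3,1)
  next x-line at t=0.8429, next y-line at t=1.4400; Δt_x=1.1547, Δt_y=2.0000
    x: enter (2,1) at t=0.8429
    y: enter (2,0) at t=1.4400 ← occupied
  → r_3 = 1.4400
beam 4: φ=270°, α=300°
  dir = (cos 300°, sin 300°) = (0.5000, -0.8660); from cell (3,1)
  next x-line at t=0.5400, next y-line at t=0.8314; Δt_x=2.0000, Δt_y=1.1547
    x: enter (4,1) at t=0.5400
    y: enter (4,0) at t=0.8314 ← occupied
  → r_4 = 0.8314

ranges = [2.6212, 0.3233, 1.4400, 0.8314]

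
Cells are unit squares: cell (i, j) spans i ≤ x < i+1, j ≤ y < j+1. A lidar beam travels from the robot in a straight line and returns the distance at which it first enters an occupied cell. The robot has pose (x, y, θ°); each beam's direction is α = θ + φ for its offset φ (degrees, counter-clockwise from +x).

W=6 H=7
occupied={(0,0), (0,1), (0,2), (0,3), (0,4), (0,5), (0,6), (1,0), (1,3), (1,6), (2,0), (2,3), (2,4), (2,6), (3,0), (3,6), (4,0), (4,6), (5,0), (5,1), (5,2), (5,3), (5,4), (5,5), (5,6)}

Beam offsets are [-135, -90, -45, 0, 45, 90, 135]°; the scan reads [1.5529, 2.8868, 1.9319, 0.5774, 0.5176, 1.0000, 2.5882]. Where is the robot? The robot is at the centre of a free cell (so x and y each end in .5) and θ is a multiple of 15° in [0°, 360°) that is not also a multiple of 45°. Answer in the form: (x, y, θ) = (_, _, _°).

(x, y, θ) = (4.5, 3.5, 330°)

The pose lattice has 17·16 = 272 candidates. Test each by forward raycasting.
  (4.5, 5.5, 165°): beam 1 = 0.5774 ≠ 1.5529 ✗
  (3.5, 3.5, 165°): beam 1 = 1.7321 ≠ 1.5529 ✗
  (3.5, 4.5, 210°): beam 2 = 1.7321 ≠ 2.8868 ✗
  …
  (4.5, 3.5, 330°): r_1=1.5529, r_2=2.8868, r_3=1.9319, r_4=0.5774, r_5=0.5176, r_6=1.0000, r_7=2.5882 — all match ✓
No second candidate reproduces the full scan.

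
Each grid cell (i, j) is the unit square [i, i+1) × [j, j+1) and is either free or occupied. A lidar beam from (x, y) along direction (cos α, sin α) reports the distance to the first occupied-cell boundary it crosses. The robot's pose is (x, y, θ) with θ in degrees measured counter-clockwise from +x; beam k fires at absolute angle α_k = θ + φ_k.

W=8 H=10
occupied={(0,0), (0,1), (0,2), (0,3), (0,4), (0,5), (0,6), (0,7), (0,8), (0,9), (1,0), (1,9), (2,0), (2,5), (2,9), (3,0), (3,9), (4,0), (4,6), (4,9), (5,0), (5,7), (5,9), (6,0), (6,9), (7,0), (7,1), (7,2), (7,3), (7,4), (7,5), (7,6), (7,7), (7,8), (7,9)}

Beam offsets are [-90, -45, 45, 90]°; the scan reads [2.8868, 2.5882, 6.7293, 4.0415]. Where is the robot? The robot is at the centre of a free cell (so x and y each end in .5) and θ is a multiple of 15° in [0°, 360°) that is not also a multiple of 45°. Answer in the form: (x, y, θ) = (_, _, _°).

The pose lattice has 45·16 = 720 candidates. Test each by forward raycasting.
  (3.5, 5.5, 120°): beam 1 = 1.0000 ≠ 2.8868 ✗
  (2.5, 4.5, 30°): beam 1 = 4.0415 ≠ 2.8868 ✗
  (4.5, 5.5, 60°): beam 3 = 0.5176 ≠ 6.7293 ✗
  (6.5, 3.5, 300°): beam 1 = 5.0000 ≠ 2.8868 ✗
  …
  (4.5, 2.5, 60°): r_1=2.8868, r_2=2.5882, r_3=6.7293, r_4=4.0415 — all match ✓
Only this pose fits every beam.

(x, y, θ) = (4.5, 2.5, 60°)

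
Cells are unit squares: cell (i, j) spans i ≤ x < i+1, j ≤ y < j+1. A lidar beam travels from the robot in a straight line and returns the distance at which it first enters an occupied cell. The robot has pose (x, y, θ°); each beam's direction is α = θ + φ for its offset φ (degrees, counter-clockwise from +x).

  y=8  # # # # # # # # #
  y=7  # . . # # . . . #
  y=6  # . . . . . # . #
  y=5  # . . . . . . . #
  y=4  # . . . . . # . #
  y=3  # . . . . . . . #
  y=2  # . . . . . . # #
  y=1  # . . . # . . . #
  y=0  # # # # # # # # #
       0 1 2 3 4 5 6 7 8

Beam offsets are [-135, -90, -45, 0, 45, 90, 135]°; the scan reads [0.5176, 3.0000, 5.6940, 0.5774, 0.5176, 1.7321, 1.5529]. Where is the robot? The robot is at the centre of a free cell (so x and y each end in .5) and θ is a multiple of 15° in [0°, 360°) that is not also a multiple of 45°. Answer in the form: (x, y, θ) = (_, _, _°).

Candidates: 43 free-cell centres × 16 headings = 688 poses. Raycast each; keep the one whose scan matches to 4 dp.
  (4.5, 3.5, 330°): beam 1 = 3.6235 ≠ 0.5176 ✗
  (5.5, 3.5, 285°): beam 1 = 5.1962 ≠ 0.5176 ✗
  (6.5, 7.5, 150°): beam 1 = 1.5529 ≠ 0.5176 ✗
  (2.5, 2.5, 330°): beam 1 = 1.5529 ≠ 0.5176 ✗
  …
  (6.5, 5.5, 240°): r_1=0.5176, r_2=3.0000, r_3=5.6940, r_4=0.5774, r_5=0.5176, r_6=1.7321, r_7=1.5529 — all match ✓
No second candidate reproduces the full scan.

(x, y, θ) = (6.5, 5.5, 240°)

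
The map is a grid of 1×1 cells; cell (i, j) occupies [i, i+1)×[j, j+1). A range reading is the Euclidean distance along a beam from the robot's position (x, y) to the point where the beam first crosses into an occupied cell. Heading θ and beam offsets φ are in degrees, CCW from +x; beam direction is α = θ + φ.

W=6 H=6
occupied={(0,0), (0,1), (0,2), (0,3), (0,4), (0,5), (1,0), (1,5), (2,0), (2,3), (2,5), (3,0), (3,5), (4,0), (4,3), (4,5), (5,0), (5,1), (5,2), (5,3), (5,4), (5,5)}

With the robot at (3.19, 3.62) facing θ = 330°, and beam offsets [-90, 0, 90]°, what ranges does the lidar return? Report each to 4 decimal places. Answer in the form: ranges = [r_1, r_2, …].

ranges = [0.3800, 0.9353, 1.5935]

beam 1: φ=-90°, α=240°
  dir = (cos 240°, sin 240°) = (-0.5000, -0.8660); from cell (3,3)
  next x-line at t=0.3800, next y-line at t=0.7159; Δt_x=2.0000, Δt_y=1.1547
    x: enter (2,3) at t=0.3800 ← occupied
  → r_1 = 0.3800
beam 2: φ=0°, α=330°
  dir = (cos 330°, sin 330°) = (0.8660, -0.5000); from cell (3,3)
  next x-line at t=0.9353, next y-line at t=1.2400; Δt_x=1.1547, Δt_y=2.0000
    x: enter (4,3) at t=0.9353 ← occupied
  → r_2 = 0.9353
beam 3: φ=90°, α=60°
  dir = (cos 60°, sin 60°) = (0.5000, 0.8660); from cell (3,3)
  next x-line at t=1.6200, next y-line at t=0.4388; Δt_x=2.0000, Δt_y=1.1547
    y: enter (3,4) at t=0.4388
    y: enter (3,5) at t=1.5935 ← occupied
  → r_3 = 1.5935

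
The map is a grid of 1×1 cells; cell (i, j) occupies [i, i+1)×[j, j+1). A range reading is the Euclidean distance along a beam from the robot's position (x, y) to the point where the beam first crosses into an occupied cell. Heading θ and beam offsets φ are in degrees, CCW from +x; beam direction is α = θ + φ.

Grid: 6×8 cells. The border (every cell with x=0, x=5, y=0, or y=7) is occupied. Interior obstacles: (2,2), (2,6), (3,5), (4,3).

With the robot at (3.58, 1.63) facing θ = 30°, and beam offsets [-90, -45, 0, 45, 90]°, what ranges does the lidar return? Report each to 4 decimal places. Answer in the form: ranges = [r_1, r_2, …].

ranges = [0.7275, 1.4701, 1.6397, 1.6228, 1.1600]

beam 1: φ=-90°, α=300°
  dir = (cos 300°, sin 300°) = (0.5000, -0.8660); from cell (3,1)
  next x-line at t=0.8400, next y-line at t=0.7275; Δt_x=2.0000, Δt_y=1.1547
    y: enter (3,0) at t=0.7275 ← occupied
  → r_1 = 0.7275
beam 2: φ=-45°, α=345°
  dir = (cos 345°, sin 345°) = (0.9659, -0.2588); from cell (3,1)
  next x-line at t=0.4348, next y-line at t=2.4341; Δt_x=1.0353, Δt_y=3.8637
    x: enter (4,1) at t=0.4348
    x: enter (5,1) at t=1.4701 ← occupied
  → r_2 = 1.4701
beam 3: φ=0°, α=30°
  dir = (cos 30°, sin 30°) = (0.8660, 0.5000); from cell (3,1)
  next x-line at t=0.4850, next y-line at t=0.7400; Δt_x=1.1547, Δt_y=2.0000
    x: enter (4,1) at t=0.4850
    y: enter (4,2) at t=0.7400
    x: enter (5,2) at t=1.6397 ← occupied
  → r_3 = 1.6397
beam 4: φ=45°, α=75°
  dir = (cos 75°, sin 75°) = (0.2588, 0.9659); from cell (3,1)
  next x-line at t=1.6228, next y-line at t=0.3831; Δt_x=3.8637, Δt_y=1.0353
    y: enter (3,2) at t=0.3831
    y: enter (3,3) at t=1.4183
    x: enter (4,3) at t=1.6228 ← occupied
  → r_4 = 1.6228
beam 5: φ=90°, α=120°
  dir = (cos 120°, sin 120°) = (-0.5000, 0.8660); from cell (3,1)
  next x-line at t=1.1600, next y-line at t=0.4272; Δt_x=2.0000, Δt_y=1.1547
    y: enter (3,2) at t=0.4272
    x: enter (2,2) at t=1.1600 ← occupied
  → r_5 = 1.1600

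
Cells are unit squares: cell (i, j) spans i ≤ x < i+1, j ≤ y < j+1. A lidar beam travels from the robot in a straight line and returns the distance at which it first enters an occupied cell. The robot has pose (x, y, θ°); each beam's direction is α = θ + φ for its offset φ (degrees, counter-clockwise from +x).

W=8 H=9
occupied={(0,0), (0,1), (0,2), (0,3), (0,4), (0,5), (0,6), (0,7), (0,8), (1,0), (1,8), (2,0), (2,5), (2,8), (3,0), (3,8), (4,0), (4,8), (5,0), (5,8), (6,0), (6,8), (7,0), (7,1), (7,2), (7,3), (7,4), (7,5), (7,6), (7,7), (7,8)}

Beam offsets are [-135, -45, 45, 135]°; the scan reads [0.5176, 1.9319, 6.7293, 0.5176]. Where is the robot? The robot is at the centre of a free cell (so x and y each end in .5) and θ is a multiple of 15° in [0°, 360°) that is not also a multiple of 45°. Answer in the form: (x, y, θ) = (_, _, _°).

Enumerate (i+0.5, j+0.5, θ) over the 41 free cells and 16 admissible headings. For each, cast all 4 beams and compare to the given ranges.
  (6.5, 6.5, 255°): beam 1 = 1.7321 ≠ 0.5176 ✗
  (1.5, 3.5, 345°): beam 1 = 0.5774 ≠ 0.5176 ✗
  (4.5, 1.5, 210°): beam 1 = 6.7293 ≠ 0.5176 ✗
  (4.5, 3.5, 345°): beam 1 = 4.0415 ≠ 0.5176 ✗
  …
  (6.5, 7.5, 210°): r_1=0.5176, r_2=1.9319, r_3=6.7293, r_4=0.5176 — all match ✓
Unique over the lattice → pose = (6.5, 7.5, 210°).

(x, y, θ) = (6.5, 7.5, 210°)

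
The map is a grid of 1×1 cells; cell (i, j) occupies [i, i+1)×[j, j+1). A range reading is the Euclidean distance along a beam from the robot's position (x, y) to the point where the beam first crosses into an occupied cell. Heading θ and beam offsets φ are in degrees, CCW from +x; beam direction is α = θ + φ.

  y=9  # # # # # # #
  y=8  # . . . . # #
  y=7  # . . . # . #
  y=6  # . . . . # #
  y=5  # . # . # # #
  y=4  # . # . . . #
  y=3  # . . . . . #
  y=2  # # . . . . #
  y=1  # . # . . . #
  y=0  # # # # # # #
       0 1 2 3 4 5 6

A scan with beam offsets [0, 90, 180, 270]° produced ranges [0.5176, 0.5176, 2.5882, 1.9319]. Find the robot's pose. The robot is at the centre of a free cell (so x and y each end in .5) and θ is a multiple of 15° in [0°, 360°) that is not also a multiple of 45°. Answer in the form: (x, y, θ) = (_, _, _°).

(x, y, θ) = (1.5, 8.5, 105°)

Enumerate (i+0.5, j+0.5, θ) over the 31 free cells and 16 admissible headings. For each, cast all 4 beams and compare to the given ranges.
  (2.5, 6.5, 285°): beam 2 = 1.9319 ≠ 0.5176 ✗
  (3.5, 4.5, 105°): beam 1 = 4.6587 ≠ 0.5176 ✗
  (1.5, 4.5, 285°): beam 1 = 1.5529 ≠ 0.5176 ✗
  …
  (1.5, 8.5, 105°): r_1=0.5176, r_2=0.5176, r_3=2.5882, r_4=1.9319 — all match ✓
Only this pose fits every beam.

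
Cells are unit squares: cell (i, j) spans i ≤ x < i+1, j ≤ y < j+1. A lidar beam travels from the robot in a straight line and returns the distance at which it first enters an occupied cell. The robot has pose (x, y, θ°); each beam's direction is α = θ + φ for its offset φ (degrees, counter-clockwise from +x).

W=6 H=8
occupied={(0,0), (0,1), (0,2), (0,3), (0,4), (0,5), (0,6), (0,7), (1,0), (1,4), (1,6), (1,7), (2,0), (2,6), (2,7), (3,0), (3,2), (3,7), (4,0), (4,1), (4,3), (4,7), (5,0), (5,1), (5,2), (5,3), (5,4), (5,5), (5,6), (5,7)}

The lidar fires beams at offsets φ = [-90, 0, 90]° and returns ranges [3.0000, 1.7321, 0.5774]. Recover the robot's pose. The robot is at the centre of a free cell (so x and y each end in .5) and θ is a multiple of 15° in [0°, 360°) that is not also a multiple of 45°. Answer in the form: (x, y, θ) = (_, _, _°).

Enumerate (i+0.5, j+0.5, θ) over the 18 free cells and 16 admissible headings. For each, cast all 3 beams and compare to the given ranges.
  (3.5, 3.5, 240°): beam 1 = 1.7321 ≠ 3.0000 ✗
  (2.5, 4.5, 15°): beam 1 = 1.9319 ≠ 3.0000 ✗
  (3.5, 4.5, 285°): beam 1 = 1.5529 ≠ 3.0000 ✗
  (2.5, 4.5, 300°): beam 1 = 0.5774 ≠ 3.0000 ✗
  …
  (3.5, 3.5, 150°): r_1=3.0000, r_2=1.7321, r_3=0.5774 — all match ✓
No second candidate reproduces the full scan.

(x, y, θ) = (3.5, 3.5, 150°)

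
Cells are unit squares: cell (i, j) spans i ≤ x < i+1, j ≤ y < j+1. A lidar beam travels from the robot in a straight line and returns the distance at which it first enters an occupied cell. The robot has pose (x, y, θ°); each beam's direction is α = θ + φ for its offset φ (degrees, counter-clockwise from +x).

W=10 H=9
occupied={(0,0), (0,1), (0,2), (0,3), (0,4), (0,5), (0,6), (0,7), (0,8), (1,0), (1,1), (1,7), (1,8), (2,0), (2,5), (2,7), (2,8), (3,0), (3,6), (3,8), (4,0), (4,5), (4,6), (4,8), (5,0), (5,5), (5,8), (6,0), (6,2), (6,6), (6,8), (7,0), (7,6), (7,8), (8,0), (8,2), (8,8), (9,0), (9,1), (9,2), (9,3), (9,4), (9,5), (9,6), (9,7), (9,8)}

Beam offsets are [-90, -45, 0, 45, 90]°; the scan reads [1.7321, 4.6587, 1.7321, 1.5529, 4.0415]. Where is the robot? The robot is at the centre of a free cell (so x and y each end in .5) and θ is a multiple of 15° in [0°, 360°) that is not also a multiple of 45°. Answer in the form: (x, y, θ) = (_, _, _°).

(x, y, θ) = (4.5, 3.5, 60°)

Candidates: 44 free-cell centres × 16 headings = 704 poses. Raycast each; keep the one whose scan matches to 4 dp.
  (4.5, 7.5, 345°): beam 1 = 0.5176 ≠ 1.7321 ✗
  (8.5, 1.5, 120°): beam 1 = 0.5774 ≠ 1.7321 ✗
  (7.5, 3.5, 75°): beam 1 = 1.5529 ≠ 1.7321 ✗
  …
  (4.5, 3.5, 60°): r_1=1.7321, r_2=4.6587, r_3=1.7321, r_4=1.5529, r_5=4.0415 — all match ✓
No second candidate reproduces the full scan.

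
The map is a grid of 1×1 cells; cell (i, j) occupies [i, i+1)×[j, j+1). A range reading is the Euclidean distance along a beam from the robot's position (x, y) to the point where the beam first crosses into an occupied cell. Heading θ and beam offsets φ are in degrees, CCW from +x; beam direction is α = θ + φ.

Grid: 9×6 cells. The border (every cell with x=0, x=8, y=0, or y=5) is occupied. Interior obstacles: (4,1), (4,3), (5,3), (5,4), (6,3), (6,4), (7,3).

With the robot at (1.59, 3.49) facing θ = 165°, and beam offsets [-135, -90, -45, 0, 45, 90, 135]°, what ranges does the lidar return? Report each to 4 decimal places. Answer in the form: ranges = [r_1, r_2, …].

beam 1: φ=-135°, α=30°
  direction (0.8660, 0.5000); cell (1,3); t to first gridline: x 0.4734, y 1.0200 (then +1.1547 / +2.0000)
    (2,3) via x @ 0.4734
    (2,4) via y @ 1.0200
    (3,4) via x @ 1.6281
    (4,4) via x @ 2.7828
    (4,5) via y @ 3.0200  # hit
  → r_1 = 3.0200
beam 2: φ=-90°, α=75°
  direction (0.2588, 0.9659); cell (1,3); t to first gridline: x 1.5841, y 0.5280 (then +3.8637 / +1.0353)
    (1,4) via y @ 0.5280
    (1,5) via y @ 1.5633  # hit
  → r_2 = 1.5633
beam 3: φ=-45°, α=120°
  direction (-0.5000, 0.8660); cell (1,3); t to first gridline: x 1.1800, y 0.5889 (then +2.0000 / +1.1547)
    (1,4) via y @ 0.5889
    (0,4) via x @ 1.1800  # hit
  → r_3 = 1.1800
beam 4: φ=0°, α=165°
  direction (-0.9659, 0.2588); cell (1,3); t to first gridline: x 0.6108, y 1.9705 (then +1.0353 / +3.8637)
    (0,3) via x @ 0.6108  # hit
  → r_4 = 0.6108
beam 5: φ=45°, α=210°
  direction (-0.8660, -0.5000); cell (1,3); t to first gridline: x 0.6813, y 0.9800 (then +1.1547 / +2.0000)
    (0,3) via x @ 0.6813  # hit
  → r_5 = 0.6813
beam 6: φ=90°, α=255°
  direction (-0.2588, -0.9659); cell (1,3); t to first gridline: x 2.2796, y 0.5073 (then +3.8637 / +1.0353)
    (1,2) via y @ 0.5073
    (1,1) via y @ 1.5426
    (0,1) via x @ 2.2796  # hit
  → r_6 = 2.2796
beam 7: φ=135°, α=300°
  direction (0.5000, -0.8660); cell (1,3); t to first gridline: x 0.8200, y 0.5658 (then +2.0000 / +1.1547)
    (1,2) via y @ 0.5658
    (2,2) via x @ 0.8200
    (2,1) via y @ 1.7205
    (3,1) via x @ 2.8200
    (3,0) via y @ 2.8752  # hit
  → r_7 = 2.8752

ranges = [3.0200, 1.5633, 1.1800, 0.6108, 0.6813, 2.2796, 2.8752]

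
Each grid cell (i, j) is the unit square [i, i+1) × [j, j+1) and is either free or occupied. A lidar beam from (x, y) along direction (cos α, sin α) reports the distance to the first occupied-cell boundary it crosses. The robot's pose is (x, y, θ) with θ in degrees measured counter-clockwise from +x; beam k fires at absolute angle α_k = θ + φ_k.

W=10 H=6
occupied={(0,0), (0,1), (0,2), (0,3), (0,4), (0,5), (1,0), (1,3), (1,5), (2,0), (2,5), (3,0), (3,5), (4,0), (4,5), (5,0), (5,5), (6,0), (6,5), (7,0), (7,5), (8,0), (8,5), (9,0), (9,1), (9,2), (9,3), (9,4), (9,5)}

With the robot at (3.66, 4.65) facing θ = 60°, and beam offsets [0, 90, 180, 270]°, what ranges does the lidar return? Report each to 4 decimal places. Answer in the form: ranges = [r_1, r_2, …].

ranges = [0.4041, 0.7000, 4.2147, 6.1661]

beam 1: φ=0°, α=60°
  direction (0.5000, 0.8660); cell (3,4); t to first gridline: x 0.6800, y 0.4041 (then +2.0000 / +1.1547)
    (3,5) via y @ 0.4041  # hit
  → r_1 = 0.4041
beam 2: φ=90°, α=150°
  direction (-0.8660, 0.5000); cell (3,4); t to first gridline: x 0.7621, y 0.7000 (then +1.1547 / +2.0000)
    (3,5) via y @ 0.7000  # hit
  → r_2 = 0.7000
beam 3: φ=180°, α=240°
  direction (-0.5000, -0.8660); cell (3,4); t to first gridline: x 1.3200, y 0.7506 (then +2.0000 / +1.1547)
    (3,3) via y @ 0.7506
    (2,3) via x @ 1.3200
    (2,2) via y @ 1.9053
    (2,1) via y @ 3.0600
    (1,1) via x @ 3.3200
    (1,0) via y @ 4.2147  # hit
  → r_3 = 4.2147
beam 4: φ=270°, α=330°
  direction (0.8660, -0.5000); cell (3,4); t to first gridline: x 0.3926, y 1.3000 (then +1.1547 / +2.0000)
    (4,4) via x @ 0.3926
    (4,3) via y @ 1.3000
    (5,3) via x @ 1.5473
    (6,3) via x @ 2.7020
    (6,2) via y @ 3.3000
    (7,2) via x @ 3.8567
    (8,2) via x @ 5.0114
    (8,1) via y @ 5.3000
    (9,1) via x @ 6.1661  # hit
  → r_4 = 6.1661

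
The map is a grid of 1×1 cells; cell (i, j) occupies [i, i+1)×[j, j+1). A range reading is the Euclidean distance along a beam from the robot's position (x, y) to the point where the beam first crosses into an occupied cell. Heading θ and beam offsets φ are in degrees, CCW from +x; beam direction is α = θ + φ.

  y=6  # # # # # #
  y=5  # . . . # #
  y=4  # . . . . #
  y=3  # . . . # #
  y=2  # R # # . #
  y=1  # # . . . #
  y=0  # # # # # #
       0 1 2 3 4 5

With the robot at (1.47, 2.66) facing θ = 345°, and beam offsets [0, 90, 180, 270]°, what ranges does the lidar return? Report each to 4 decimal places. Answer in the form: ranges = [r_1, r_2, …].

beam 1: φ=0°, α=345°
  direction (0.9659, -0.2588); cell (1,2); t to first gridline: x 0.5487, y 2.5500 (then +1.0353 / +3.8637)
    (2,2) via x @ 0.5487  # hit
  → r_1 = 0.5487
beam 2: φ=90°, α=75°
  direction (0.2588, 0.9659); cell (1,2); t to first gridline: x 2.0478, y 0.3520 (then +3.8637 / +1.0353)
    (1,3) via y @ 0.3520
    (1,4) via y @ 1.3873
    (2,4) via x @ 2.0478
    (2,5) via y @ 2.4225
    (2,6) via y @ 3.4578  # hit
  → r_2 = 3.4578
beam 3: φ=180°, α=165°
  direction (-0.9659, 0.2588); cell (1,2); t to first gridline: x 0.4866, y 1.3137 (then +1.0353 / +3.8637)
    (0,2) via x @ 0.4866  # hit
  → r_3 = 0.4866
beam 4: φ=270°, α=255°
  direction (-0.2588, -0.9659); cell (1,2); t to first gridline: x 1.8159, y 0.6833 (then +3.8637 / +1.0353)
    (1,1) via y @ 0.6833  # hit
  → r_4 = 0.6833

ranges = [0.5487, 3.4578, 0.4866, 0.6833]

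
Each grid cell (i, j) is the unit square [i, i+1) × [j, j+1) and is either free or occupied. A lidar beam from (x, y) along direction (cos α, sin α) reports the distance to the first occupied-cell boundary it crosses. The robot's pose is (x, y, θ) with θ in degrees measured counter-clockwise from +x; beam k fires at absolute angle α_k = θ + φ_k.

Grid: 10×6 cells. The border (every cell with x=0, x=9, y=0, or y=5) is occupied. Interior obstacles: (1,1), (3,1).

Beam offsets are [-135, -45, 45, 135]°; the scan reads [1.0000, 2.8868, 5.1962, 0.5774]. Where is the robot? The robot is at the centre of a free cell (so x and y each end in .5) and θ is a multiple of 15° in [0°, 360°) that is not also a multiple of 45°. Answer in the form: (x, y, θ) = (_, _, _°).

Enumerate (i+0.5, j+0.5, θ) over the 30 free cells and 16 admissible headings. For each, cast all 4 beams and compare to the given ranges.
  (2.5, 1.5, 105°): beam 1 = 0.5774 ≠ 1.0000 ✗
  (6.5, 2.5, 30°): beam 1 = 1.5529 ≠ 1.0000 ✗
  (2.5, 2.5, 240°): beam 1 = 2.5882 ≠ 1.0000 ✗
  (6.5, 3.5, 15°): beam 1 = 2.8868 ≠ 1.0000 ✗
  …
  (4.5, 4.5, 285°): r_1=1.0000, r_2=2.8868, r_3=5.1962, r_4=0.5774 — all match ✓
Only this pose fits every beam.

(x, y, θ) = (4.5, 4.5, 285°)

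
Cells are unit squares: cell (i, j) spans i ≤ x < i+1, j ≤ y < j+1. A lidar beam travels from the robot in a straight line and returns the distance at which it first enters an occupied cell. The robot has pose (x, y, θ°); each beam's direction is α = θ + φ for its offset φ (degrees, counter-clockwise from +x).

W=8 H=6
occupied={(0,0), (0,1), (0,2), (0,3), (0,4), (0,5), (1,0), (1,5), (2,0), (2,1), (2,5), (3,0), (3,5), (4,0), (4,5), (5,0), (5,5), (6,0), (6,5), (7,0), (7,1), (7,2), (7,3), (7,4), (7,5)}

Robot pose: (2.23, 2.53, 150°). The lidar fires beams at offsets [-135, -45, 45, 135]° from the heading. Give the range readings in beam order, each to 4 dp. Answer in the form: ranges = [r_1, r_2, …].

beam 1: φ=-135°, α=15°
  direction (0.9659, 0.2588); cell (2,2); t to first gridline: x 0.7972, y 1.8159 (then +1.0353 / +3.8637)
    (3,2) via x @ 0.7972
    (3,3) via y @ 1.8159
    (4,3) via x @ 1.8324
    (5,3) via x @ 2.8677
    (6,3) via x @ 3.9030
    (7,3) via x @ 4.9383  # hit
  → r_1 = 4.9383
beam 2: φ=-45°, α=105°
  direction (-0.2588, 0.9659); cell (2,2); t to first gridline: x 0.8887, y 0.4866 (then +3.8637 / +1.0353)
    (2,3) via y @ 0.4866
    (1,3) via x @ 0.8887
    (1,4) via y @ 1.5219
    (1,5) via y @ 2.5571  # hit
  → r_2 = 2.5571
beam 3: φ=45°, α=195°
  direction (-0.9659, -0.2588); cell (2,2); t to first gridline: x 0.2381, y 2.0478 (then +1.0353 / +3.8637)
    (1,2) via x @ 0.2381
    (0,2) via x @ 1.2734  # hit
  → r_3 = 1.2734
beam 4: φ=135°, α=285°
  direction (0.2588, -0.9659); cell (2,2); t to first gridline: x 2.9751, y 0.5487 (then +3.8637 / +1.0353)
    (2,1) via y @ 0.5487  # hit
  → r_4 = 0.5487

ranges = [4.9383, 2.5571, 1.2734, 0.5487]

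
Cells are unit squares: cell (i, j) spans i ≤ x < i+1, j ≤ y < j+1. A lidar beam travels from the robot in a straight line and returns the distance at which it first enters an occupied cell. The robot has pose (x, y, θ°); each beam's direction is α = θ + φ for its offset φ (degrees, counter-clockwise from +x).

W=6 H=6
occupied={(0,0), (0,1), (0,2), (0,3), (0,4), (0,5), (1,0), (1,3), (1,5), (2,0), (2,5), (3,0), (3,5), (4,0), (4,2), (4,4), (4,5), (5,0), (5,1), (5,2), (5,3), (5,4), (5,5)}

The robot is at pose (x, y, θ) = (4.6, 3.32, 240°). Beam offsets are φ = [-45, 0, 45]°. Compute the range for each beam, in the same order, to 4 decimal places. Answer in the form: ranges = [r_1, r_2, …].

beam 1: φ=-45°, α=195°
  d=(-0.9659,-0.2588)  start (4,3)  tX=0.6212 tY=1.2364  stride 1/|dx|=1.0353 1/|dy|=3.8637
    cross x-line → (3,3), t=0.6212
    cross y-line → (3,2), t=1.2364
    cross x-line → (2,2), t=1.6564
    cross x-line → (1,2), t=2.6917
    cross x-line → (0,2), t=3.7270 (wall)
  → r_1 = 3.7270
beam 2: φ=0°, α=240°
  d=(-0.5000,-0.8660)  start (4,3)  tX=1.2000 tY=0.3695  stride 1/|dx|=2.0000 1/|dy|=1.1547
    cross y-line → (4,2), t=0.3695 (wall)
  → r_2 = 0.3695
beam 3: φ=45°, α=285°
  d=(0.2588,-0.9659)  start (4,3)  tX=1.5455 tY=0.3313  stride 1/|dx|=3.8637 1/|dy|=1.0353
    cross y-line → (4,2), t=0.3313 (wall)
  → r_3 = 0.3313

ranges = [3.7270, 0.3695, 0.3313]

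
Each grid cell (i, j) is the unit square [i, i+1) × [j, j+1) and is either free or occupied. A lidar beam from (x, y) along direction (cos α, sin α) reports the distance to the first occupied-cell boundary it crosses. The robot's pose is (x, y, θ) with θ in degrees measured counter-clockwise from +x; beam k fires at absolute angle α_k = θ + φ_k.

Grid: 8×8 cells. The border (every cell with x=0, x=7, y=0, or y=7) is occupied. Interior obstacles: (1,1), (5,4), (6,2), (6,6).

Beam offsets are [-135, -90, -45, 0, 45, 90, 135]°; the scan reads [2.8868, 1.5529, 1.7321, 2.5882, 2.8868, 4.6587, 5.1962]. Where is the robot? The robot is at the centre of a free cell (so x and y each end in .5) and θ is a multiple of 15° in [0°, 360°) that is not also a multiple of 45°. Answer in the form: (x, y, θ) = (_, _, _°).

Enumerate (i+0.5, j+0.5, θ) over the 32 free cells and 16 admissible headings. For each, cast all 7 beams and compare to the given ranges.
  (3.5, 5.5, 150°): beam 1 = 2.5882 ≠ 2.8868 ✗
  (6.5, 1.5, 255°): beam 1 = 0.5774 ≠ 2.8868 ✗
  (3.5, 4.5, 60°): beam 1 = 3.6235 ≠ 2.8868 ✗
  …
  (3.5, 5.5, 165°): r_1=2.8868, r_2=1.5529, r_3=1.7321, r_4=2.5882, r_5=2.8868, r_6=4.6587, r_7=5.1962 — all match ✓
Only this pose fits every beam.

(x, y, θ) = (3.5, 5.5, 165°)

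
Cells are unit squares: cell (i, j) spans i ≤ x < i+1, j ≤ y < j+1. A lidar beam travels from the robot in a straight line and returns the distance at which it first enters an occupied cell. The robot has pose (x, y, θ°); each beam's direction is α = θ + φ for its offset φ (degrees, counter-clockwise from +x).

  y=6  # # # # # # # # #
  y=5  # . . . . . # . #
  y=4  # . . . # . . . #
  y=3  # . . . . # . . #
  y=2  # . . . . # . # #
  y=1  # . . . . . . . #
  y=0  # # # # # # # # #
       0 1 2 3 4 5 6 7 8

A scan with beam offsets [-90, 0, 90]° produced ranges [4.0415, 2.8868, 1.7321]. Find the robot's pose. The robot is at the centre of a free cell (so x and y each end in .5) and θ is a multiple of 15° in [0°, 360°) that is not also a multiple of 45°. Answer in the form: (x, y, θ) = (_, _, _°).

(x, y, θ) = (3.5, 2.5, 210°)

Enumerate (i+0.5, j+0.5, θ) over the 30 free cells and 16 admissible headings. For each, cast all 3 beams and compare to the given ranges.
  (2.5, 4.5, 15°): beam 1 = 3.6235 ≠ 4.0415 ✗
  (4.5, 5.5, 285°): beam 1 = 3.6235 ≠ 4.0415 ✗
  (7.5, 4.5, 60°): beam 1 = 0.5774 ≠ 4.0415 ✗
  (5.5, 5.5, 240°): beam 1 = 1.0000 ≠ 4.0415 ✗
  …
  (3.5, 2.5, 210°): r_1=4.0415, r_2=2.8868, r_3=1.7321 — all match ✓
Unique over the lattice → pose = (3.5, 2.5, 210°).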